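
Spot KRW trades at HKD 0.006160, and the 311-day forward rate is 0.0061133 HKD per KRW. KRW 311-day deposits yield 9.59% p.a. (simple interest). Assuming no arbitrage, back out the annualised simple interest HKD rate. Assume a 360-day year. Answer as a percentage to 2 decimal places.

T = 311/360 years.
CIP gives F = S · g_HKD/g_KRW, so g_HKD/g_KRW = 0.0061133/0.00616 = 0.9924188.
The KRW side grows by 1 + 0.0959×311/360 = 1.0828469.
That pins the HKD growth at 1.0746376.
(1.0746376 − 1)/T = 0.086397, i.e. 8.64%.

8.64%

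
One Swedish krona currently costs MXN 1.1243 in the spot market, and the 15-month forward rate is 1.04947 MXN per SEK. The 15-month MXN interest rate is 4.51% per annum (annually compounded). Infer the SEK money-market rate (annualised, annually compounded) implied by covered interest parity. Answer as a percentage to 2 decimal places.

10.43%

T = 15/12 years.
F/S = 1.04947/1.1243 = 0.9334430 = (growth of MXN) / (growth of SEK).
The MXN side grows by (1 + 0.0451)^(15/12) = 1.0566893.
Hence g_SEK = 1.1320341.
Annualise: 1.1320341^(12/15) − 1 = 0.104301 = 10.43%.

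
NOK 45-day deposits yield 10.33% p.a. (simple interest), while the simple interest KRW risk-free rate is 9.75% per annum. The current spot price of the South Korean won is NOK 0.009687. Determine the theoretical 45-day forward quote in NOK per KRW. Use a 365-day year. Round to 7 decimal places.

0.0096938

T = 45/365 years.
Growth of 1 NOK over T: 1 + 0.1033×45/365 = 1.0127356.
KRW growth factor: 1 + 0.0975×45/365 = 1.0120205.
CIP: F = S · (grow NOK)/(grow KRW) = 0.009687 × 1.0127356/1.0120205 = 0.009693845 NOK per KRW.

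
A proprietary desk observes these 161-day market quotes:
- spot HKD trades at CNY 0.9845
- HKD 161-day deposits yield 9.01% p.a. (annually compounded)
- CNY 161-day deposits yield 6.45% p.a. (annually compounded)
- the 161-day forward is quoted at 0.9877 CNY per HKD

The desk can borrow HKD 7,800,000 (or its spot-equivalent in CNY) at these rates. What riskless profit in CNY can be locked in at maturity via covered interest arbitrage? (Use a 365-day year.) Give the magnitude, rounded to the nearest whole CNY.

T = 161/365 years.
Keep in HKD, deliver into the forward: 7,800,000·1.038786384·0.9877 = CNY 8,002,872.63.
Swap to CNY now, deposit: 7,800,000·0.9845·1.027954381 = CNY 7,893,764.49.
The quoted forward overvalues HKD, so borrow CNY, buy HKD at spot, deposit the HKD at 9.01%, and sell the proceeds forward at 0.9877.
The gap between the two covered legs is CNY 109,108.

CNY 109,108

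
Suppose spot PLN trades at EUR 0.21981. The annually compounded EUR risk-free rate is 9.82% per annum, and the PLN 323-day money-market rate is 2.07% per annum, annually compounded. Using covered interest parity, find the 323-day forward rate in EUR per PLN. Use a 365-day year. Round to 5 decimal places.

T = 323/365 years.
EUR growth factor: (1 + 0.0982)^(323/365) = 1.0864263.
PLN growth factor: (1 + 0.0207)^(323/365) = 1.0182964.
CIP: F = S · (grow EUR)/(grow PLN) = 0.21981 × 1.0864263/1.0182964 = 0.2345166 EUR per PLN.

0.23452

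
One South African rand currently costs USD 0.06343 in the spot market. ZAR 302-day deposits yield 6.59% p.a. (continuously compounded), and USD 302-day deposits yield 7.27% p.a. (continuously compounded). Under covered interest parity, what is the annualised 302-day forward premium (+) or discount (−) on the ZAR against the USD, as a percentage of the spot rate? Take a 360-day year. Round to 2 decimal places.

T = 302/360 years.
No-arbitrage forward: 0.06343 × 1.0628853 / 1.0568394 = 0.06379287 USD/ZAR.
(F − S)/S ÷ T = (0.06379287 − 0.06343)/0.06343/(302/360) = 0.006819 → 0.68%.

+0.68%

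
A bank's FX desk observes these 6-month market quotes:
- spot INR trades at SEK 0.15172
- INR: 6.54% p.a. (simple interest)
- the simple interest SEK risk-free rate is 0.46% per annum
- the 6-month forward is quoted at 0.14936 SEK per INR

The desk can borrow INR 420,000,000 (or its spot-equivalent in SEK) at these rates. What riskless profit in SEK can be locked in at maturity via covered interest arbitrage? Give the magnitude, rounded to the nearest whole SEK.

SEK 913,549

T = 6/12 years.
Invest the INR and cover forward: 420,000,000 × 1.032700 × 0.14936 = SEK 64,782,510.24.
Convert at spot and invest in SEK: 420,000,000 × 0.15172 × 1.002300 = SEK 63,868,961.52.
The quoted forward overvalues INR, so borrow SEK, buy INR at spot, deposit the INR at 6.54%, and sell the proceeds forward at 0.14936.
Profit = 64,782,510.24 − 63,868,961.52 = SEK 913,549.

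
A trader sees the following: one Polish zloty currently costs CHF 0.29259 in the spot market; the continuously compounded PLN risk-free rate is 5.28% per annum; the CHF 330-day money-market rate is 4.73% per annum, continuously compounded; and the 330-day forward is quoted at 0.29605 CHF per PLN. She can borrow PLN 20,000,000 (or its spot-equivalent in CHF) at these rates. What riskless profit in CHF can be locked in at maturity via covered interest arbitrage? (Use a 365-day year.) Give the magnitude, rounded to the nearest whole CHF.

CHF 103,029

T = 330/365 years.
Keep in PLN, deliver into the forward: 20,000,000·1.048894745·0.29605 = CHF 6,210,505.79.
Swap to CHF now, deposit: 20,000,000·0.29259·1.043691955 = CHF 6,107,476.58.
The quoted forward overvalues PLN, so borrow CHF, buy PLN at spot, deposit the PLN at 5.28%, and sell the proceeds forward at 0.29605.
Arbitrage profit = |6,210,505.79 − 6,107,476.58| = CHF 103,029.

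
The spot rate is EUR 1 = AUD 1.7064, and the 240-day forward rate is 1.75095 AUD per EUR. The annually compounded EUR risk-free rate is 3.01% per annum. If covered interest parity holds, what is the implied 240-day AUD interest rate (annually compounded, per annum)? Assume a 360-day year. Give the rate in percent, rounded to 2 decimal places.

7.07%

T = 240/360 years.
F/S = 1.75095/1.7064 = 1.0261076 = (growth of AUD) / (growth of EUR).
EUR growth factor: (1 + 0.0301)^(240/360) = 1.0199673.
Hence g_AUD = 1.0465962.
r = 1.0465962^(360/240) − 1 = 0.070702 → 7.07%.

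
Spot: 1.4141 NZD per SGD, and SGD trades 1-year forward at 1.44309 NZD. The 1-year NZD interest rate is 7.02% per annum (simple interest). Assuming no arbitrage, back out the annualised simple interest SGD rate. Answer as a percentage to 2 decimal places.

4.87%

T = 1 year.
By CIP, F/S equals the NZD-to-SGD growth ratio: 1.44309/1.4141 = 1.0205007.
The NZD side grows by 1 + 0.0702×1 = 1.070200.
So the SGD growth factor = 1.0487009.
(1.0487009 − 1)/T = 0.048701, i.e. 4.87%.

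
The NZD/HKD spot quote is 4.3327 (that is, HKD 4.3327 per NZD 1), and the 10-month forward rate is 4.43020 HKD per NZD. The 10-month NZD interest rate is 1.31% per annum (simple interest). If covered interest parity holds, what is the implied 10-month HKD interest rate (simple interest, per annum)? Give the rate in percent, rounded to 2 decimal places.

T = 10/12 years.
By CIP, F/S equals the HKD-to-NZD growth ratio: 4.4302/4.3327 = 1.0225033.
The NZD side grows by 1 + 0.0131×10/12 = 1.0109167.
That pins the HKD growth at 1.0336657.
(1.0336657 − 1)/T = 0.040399, i.e. 4.04%.

4.04%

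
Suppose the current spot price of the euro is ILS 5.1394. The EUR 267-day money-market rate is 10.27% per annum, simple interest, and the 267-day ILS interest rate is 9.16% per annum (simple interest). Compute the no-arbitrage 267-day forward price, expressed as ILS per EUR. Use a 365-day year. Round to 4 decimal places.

5.1006

T = 267/365 years.
Growth of 1 ILS over T: 1 + 0.0916×267/365 = 1.067006.
EUR growth factor: 1 + 0.1027×267/365 = 1.0751258.
Forward (ILS per EUR) = 5.1394 × 1.067006 / 1.0751258 = 5.100585.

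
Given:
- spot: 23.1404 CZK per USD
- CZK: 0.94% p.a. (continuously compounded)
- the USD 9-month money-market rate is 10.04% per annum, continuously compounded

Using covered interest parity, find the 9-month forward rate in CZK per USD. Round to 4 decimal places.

T = 9/12 years.
Growth of 1 CZK over T: e^(0.0094×9/12) = 1.00707491.
USD accumulates by e^(0.1004×9/12) = 1.07820756.
So F = 23.1404 × 1.00707491 / 1.07820756 = 21.613757 (CZK/USD).

21.6138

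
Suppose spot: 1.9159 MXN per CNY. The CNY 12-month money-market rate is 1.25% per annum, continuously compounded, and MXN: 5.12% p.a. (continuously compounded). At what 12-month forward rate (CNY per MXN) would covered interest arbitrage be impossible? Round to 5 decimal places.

T = 1 year.
MXN accumulates by e^(0.0512×1) = 1.0525334.
Growth of 1 CNY over T: e^(0.0125×1) = 1.0125785.
CIP: F = S · (grow MXN)/(grow CNY) = 1.9159 × 1.0525334/1.0125785 = 1.991499 MXN per CNY.
Invert for CNY per MXN: 1 / 1.991499 = 0.50213.

0.50213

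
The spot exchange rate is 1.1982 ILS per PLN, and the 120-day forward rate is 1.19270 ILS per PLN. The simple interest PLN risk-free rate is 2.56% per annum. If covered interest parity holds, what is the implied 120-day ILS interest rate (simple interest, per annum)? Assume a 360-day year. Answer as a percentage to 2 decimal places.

1.17%

T = 120/360 years.
CIP gives F = S · g_ILS/g_PLN, so g_ILS/g_PLN = 1.1927/1.1982 = 0.9954098.
PLN growth factor: 1 + 0.0256×120/360 = 1.0085333.
So the ILS growth factor = 1.0039039.
(1.0039039 − 1)/T = 0.011712, i.e. 1.17%.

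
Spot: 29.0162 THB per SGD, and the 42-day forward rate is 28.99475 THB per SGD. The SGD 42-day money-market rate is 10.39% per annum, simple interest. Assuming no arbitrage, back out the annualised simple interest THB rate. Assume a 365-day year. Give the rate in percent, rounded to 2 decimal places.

9.74%

T = 42/365 years.
CIP gives F = S · g_THB/g_SGD, so g_THB/g_SGD = 28.99475/29.0162 = 0.9992608.
SGD growth factor: 1 + 0.1039×42/365 = 1.0119556.
That pins the THB growth at 1.0112076.
(1.0112076 − 1)/T = 0.097399, i.e. 9.74%.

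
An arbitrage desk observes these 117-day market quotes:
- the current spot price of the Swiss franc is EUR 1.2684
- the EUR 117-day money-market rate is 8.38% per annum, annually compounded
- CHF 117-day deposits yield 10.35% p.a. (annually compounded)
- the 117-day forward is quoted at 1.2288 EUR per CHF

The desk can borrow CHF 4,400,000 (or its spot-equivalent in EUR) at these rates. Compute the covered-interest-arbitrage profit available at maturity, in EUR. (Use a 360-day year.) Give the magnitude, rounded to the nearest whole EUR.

EUR 146,270

T = 117/360 years.
Keep in CHF, deliver into the forward: 4,400,000·1.032526032·1.2288 = EUR 5,582,579.15.
Swap to EUR now, deposit: 4,400,000·1.2684·1.026498863 = EUR 5,728,849.09.
The quoted forward undervalues CHF, so borrow CHF, convert to EUR at spot, deposit the EUR at 8.38%, and buy CHF forward at 1.2288 to cover the loan.
Profit = 5,728,849.09 − 5,582,579.15 = EUR 146,270.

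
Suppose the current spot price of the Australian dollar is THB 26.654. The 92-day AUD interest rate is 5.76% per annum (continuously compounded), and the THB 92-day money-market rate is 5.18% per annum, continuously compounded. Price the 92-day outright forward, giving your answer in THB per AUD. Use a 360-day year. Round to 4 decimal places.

T = 92/360 years.
THB growth factor: e^(0.0518×92/360) = 1.01332579.
Growth of 1 AUD over T: e^(0.0576×92/360) = 1.01482887.
So F = 26.654 × 1.01332579 / 1.01482887 = 26.614522 (THB/AUD).

26.6145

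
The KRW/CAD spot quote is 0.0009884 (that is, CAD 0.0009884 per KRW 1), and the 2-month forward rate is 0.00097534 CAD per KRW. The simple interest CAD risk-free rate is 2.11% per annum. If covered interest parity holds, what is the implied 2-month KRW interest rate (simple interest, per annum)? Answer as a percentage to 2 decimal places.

T = 2/12 years.
CIP gives F = S · g_CAD/g_KRW, so g_CAD/g_KRW = 0.00097534/0.0009884 = 0.9867867.
The CAD side grows by 1 + 0.0211×2/12 = 1.0035167.
That pins the KRW growth at 1.016954.
r = (1.016954 − 1)/(2/12) = 0.101724 → 10.17%.

10.17%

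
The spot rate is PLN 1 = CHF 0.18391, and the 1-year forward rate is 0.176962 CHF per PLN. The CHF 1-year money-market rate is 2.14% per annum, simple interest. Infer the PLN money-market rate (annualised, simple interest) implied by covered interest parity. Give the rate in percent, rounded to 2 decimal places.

T = 1 year.
F/S = 0.176962/0.18391 = 0.9622207 = (growth of CHF) / (growth of PLN).
CHF growth factor: 1 + 0.0214×1 = 1.021400.
That pins the PLN growth at 1.0615028.
(1.0615028 − 1)/T = 0.061503, i.e. 6.15%.

6.15%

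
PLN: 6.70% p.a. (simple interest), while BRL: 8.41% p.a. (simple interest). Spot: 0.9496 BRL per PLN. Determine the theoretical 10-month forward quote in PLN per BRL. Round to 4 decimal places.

T = 10/12 years.
BRL growth factor: 1 + 0.0841×10/12 = 1.0700833.
Growth of 1 PLN over T: 1 + 0.0670×10/12 = 1.0558333.
So F = 0.9496 × 1.0700833 / 1.0558333 = 0.9624162 (BRL/PLN).
Invert for PLN per BRL: 1 / 0.9624162 = 1.0391.

1.0391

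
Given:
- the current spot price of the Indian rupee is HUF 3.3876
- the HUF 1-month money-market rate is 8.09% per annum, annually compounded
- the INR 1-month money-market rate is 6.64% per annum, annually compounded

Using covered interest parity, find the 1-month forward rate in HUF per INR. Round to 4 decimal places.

3.3914

T = 1/12 years.
HUF accumulates by (1 + 0.0809)^(1/12) = 1.0065039.
Growth of 1 INR over T: (1 + 0.0664)^(1/12) = 1.0053718.
So F = 3.3876 × 1.0065039 / 1.0053718 = 3.391415 (HUF/INR).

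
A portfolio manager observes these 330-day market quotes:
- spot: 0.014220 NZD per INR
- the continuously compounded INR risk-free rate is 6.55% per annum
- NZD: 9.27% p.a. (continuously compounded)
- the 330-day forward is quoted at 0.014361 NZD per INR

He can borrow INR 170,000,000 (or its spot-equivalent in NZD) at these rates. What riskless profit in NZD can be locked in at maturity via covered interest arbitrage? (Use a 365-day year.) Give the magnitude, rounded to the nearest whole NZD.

T = 330/365 years.
Invest the INR and cover forward: 170,000,000 × 1.061007765 × 0.014361 = NZD 2,590,312.53.
Convert at spot and invest in NZD: 170,000,000 × 0.014220 × 1.087423307 = NZD 2,628,737.10.
The quoted forward undervalues INR, so borrow INR, convert to NZD at spot, deposit the NZD at 9.27%, and buy INR forward at 0.014361 to cover the loan.
Arbitrage profit = |2,590,312.53 − 2,628,737.10| = NZD 38,425.

NZD 38,425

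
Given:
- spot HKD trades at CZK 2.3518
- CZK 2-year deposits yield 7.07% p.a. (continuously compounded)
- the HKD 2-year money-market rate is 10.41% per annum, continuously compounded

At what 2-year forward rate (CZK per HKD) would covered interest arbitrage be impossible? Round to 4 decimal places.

2.1998

T = 2 years.
Growth of 1 CZK over T: e^(0.0707×2) = 1.1518853.
Growth of 1 HKD over T: e^(0.1041×2) = 1.2314594.
Forward (CZK per HKD) = 2.3518 × 1.1518853 / 1.2314594 = 2.199832.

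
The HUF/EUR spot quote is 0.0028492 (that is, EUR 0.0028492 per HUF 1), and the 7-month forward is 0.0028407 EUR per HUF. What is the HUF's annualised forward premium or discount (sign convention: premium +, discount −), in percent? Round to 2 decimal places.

T = 7/12 years.
(F − S)/S = (0.0028407 − 0.0028492)/0.0028492 = -0.0029833.
×(1/T) gives -0.51% p.a.

-0.51%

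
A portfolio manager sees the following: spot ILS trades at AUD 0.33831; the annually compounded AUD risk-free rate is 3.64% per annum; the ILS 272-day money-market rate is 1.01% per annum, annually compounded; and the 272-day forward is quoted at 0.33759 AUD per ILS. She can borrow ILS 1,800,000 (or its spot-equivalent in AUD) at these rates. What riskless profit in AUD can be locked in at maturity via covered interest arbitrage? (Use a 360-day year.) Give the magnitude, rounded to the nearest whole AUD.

T = 272/360 years.
Keep in ILS, deliver into the forward: 1,800,000·1.00762173·0.33759 = AUD 612,293.44.
Swap to AUD now, deposit: 1,800,000·0.33831·1.02738168 = AUD 625,632.29.
The quoted forward undervalues ILS, so borrow ILS, convert to AUD at spot, deposit the AUD at 3.64%, and buy ILS forward at 0.33759 to cover the loan.
Arbitrage profit = |612,293.44 − 625,632.29| = AUD 13,339.

AUD 13,339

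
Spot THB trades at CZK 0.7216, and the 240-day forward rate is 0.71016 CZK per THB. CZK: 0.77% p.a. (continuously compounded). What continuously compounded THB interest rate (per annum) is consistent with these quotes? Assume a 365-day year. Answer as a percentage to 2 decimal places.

T = 240/365 years.
F/S = 0.71016/0.7216 = 0.9841463 = (growth of CZK) / (growth of THB).
The CZK side grows by e^(0.0077×240/365) = 1.0050759.
Hence g_THB = 1.0212668.
Take logs: ln 1.0212668 / (240/365) = 0.032004, so 3.20%.

3.20%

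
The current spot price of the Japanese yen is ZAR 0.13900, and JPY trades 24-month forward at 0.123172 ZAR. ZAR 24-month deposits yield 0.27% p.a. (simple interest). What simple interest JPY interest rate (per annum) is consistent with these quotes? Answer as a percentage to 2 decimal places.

6.73%

T = 2 years.
By CIP, F/S equals the ZAR-to-JPY growth ratio: 0.123172/0.139 = 0.8861295.
ZAR growth factor: 1 + 0.0027×2 = 1.005400.
Hence g_JPY = 1.1345971.
r = (1.1345971 − 1)/2 = 0.067299 → 6.73%.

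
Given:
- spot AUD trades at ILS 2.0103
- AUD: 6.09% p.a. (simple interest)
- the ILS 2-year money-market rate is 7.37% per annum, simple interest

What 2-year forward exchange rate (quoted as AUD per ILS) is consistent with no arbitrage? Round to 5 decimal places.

T = 2 years.
ILS accumulates by 1 + 0.0737×2 = 1.147400.
Growth of 1 AUD over T: 1 + 0.0609×2 = 1.121800.
Forward (ILS per AUD) = 2.0103 × 1.147400 / 1.121800 = 2.056176.
Invert for AUD per ILS: 1 / 2.056176 = 0.48634.

0.48634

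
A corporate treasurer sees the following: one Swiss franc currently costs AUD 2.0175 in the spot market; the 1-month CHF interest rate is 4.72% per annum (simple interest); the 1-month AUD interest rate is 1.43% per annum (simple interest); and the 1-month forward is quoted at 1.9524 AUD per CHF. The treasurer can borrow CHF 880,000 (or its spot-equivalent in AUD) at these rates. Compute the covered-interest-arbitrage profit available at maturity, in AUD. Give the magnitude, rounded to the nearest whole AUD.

T = 1/12 years.
Route A — deposit CHF, sell forward: 880,000 × 1.003933333 × 1.9524 = AUD 1,724,869.91.
Route B — convert at spot, deposit AUD: 880,000 × 2.0175 × 1.001191667 = AUD 1,777,515.69.
The quoted forward undervalues CHF, so borrow CHF, convert to AUD at spot, deposit the AUD at 1.43%, and buy CHF forward at 1.9524 to cover the loan.
Profit = 1,777,515.69 − 1,724,869.91 = AUD 52,646.

AUD 52,646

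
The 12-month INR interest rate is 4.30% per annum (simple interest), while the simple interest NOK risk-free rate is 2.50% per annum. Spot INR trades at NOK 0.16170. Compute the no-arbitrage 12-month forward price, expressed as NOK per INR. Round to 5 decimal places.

T = 1 year.
NOK growth factor: 1 + 0.0250×1 = 1.025000.
INR growth factor: 1 + 0.0430×1 = 1.043000.
Forward (NOK per INR) = 0.1617 × 1.025000 / 1.043000 = 0.1589094.

0.15891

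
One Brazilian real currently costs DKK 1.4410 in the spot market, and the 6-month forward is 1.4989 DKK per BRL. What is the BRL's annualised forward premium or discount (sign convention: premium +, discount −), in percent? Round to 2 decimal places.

T = 6/12 years.
(F − S)/S = (1.4989 − 1.441)/1.441 = 0.0401804.
×(1/T) gives 8.04% p.a.

+8.04%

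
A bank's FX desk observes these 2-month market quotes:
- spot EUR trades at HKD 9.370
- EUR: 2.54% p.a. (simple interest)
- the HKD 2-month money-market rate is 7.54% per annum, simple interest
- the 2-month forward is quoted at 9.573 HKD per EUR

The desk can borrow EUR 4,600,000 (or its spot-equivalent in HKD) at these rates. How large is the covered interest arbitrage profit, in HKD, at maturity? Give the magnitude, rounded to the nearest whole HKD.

HKD 578,570

T = 2/12 years.
Invest the EUR and cover forward: 4,600,000 × 1.0042333333 × 9.573 = HKD 44,222,218.22.
Convert at spot and invest in HKD: 4,600,000 × 9.370 × 1.0125666667 = HKD 43,643,648.47.
The quoted forward overvalues EUR, so borrow HKD, buy EUR at spot, deposit the EUR at 2.54%, and sell the proceeds forward at 9.573.
The gap between the two covered legs is HKD 578,570.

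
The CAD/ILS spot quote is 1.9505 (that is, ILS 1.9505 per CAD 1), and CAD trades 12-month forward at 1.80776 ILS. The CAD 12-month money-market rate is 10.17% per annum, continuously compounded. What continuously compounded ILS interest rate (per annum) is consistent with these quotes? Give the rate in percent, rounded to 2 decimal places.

2.57%

T = 1 year.
CIP gives F = S · g_ILS/g_CAD, so g_ILS/g_CAD = 1.80776/1.9505 = 0.9268188.
The CAD side grows by e^(0.1017×1) = 1.1070513.
That pins the ILS growth at 1.026036.
Take logs: ln 1.026036 / 1 = 0.025703, so 2.57%.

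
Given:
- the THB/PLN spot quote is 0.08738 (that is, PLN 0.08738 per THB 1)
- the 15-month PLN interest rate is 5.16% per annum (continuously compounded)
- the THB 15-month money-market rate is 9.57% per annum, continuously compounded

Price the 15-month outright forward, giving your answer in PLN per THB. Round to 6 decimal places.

0.082694

T = 15/12 years.
Growth of 1 PLN over T: e^(0.0516×15/12) = 1.0666256.
Growth of 1 THB over T: e^(0.0957×15/12) = 1.1270741.
Forward (PLN per THB) = 0.08738 × 1.0666256 / 1.1270741 = 0.08269354.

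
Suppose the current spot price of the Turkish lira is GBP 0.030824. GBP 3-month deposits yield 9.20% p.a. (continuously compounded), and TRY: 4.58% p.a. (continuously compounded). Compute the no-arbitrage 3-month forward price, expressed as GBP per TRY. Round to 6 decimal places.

T = 3/12 years.
GBP growth factor: e^(0.0920×3/12) = 1.0232665.
Growth of 1 TRY over T: e^(0.0458×3/12) = 1.0115158.
So F = 0.030824 × 1.0232665 / 1.0115158 = 0.03118208 (GBP/TRY).

0.031182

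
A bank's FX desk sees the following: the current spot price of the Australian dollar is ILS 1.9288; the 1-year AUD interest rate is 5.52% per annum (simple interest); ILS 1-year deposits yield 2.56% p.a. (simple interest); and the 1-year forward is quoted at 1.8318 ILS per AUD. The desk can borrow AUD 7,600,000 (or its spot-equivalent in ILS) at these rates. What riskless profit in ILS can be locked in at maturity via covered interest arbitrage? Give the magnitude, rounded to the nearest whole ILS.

T = 1 year.
Route A — deposit AUD, sell forward: 7,600,000 × 1.055200 × 1.8318 = ILS 14,690,156.74.
Route B — convert at spot, deposit ILS: 7,600,000 × 1.9288 × 1.025600 = ILS 15,034,147.33.
The quoted forward undervalues AUD, so borrow AUD, convert to ILS at spot, deposit the ILS at 2.56%, and buy AUD forward at 1.8318 to cover the loan.
Arbitrage profit = |14,690,156.74 − 15,034,147.33| = ILS 343,991.

ILS 343,991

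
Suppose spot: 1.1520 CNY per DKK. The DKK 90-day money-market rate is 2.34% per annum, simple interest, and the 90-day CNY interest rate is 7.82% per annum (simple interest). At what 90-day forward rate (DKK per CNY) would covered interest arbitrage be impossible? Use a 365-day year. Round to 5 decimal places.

0.85655

T = 90/365 years.
Growth of 1 CNY over T: 1 + 0.0782×90/365 = 1.0192822.
DKK accumulates by 1 + 0.0234×90/365 = 1.0057699.
So F = 1.152 × 1.0192822 / 1.0057699 = 1.167477 (CNY/DKK).
Quoted the other way: 1/1.167477 = 0.85655 DKK per CNY.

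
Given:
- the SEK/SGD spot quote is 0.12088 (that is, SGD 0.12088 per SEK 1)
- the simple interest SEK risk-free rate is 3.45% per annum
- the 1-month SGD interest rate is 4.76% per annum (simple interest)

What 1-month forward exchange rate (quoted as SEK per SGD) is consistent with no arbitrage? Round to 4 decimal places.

T = 1/12 years.
SGD growth factor: 1 + 0.0476×1/12 = 1.0039667.
SEK accumulates by 1 + 0.0345×1/12 = 1.002875.
So F = 0.12088 × 1.0039667 / 1.002875 = 0.1210116 (SGD/SEK).
Invert for SEK per SGD: 1 / 0.1210116 = 8.2637.

8.2637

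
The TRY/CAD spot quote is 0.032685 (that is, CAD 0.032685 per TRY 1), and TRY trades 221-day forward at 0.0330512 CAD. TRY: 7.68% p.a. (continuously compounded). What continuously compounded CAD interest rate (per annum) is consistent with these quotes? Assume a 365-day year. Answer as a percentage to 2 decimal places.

9.52%

T = 221/365 years.
F/S = 0.0330512/0.032685 = 1.0112039 = (growth of CAD) / (growth of TRY).
TRY growth factor: e^(0.0768×221/365) = 1.0475989.
So the CAD growth factor = 1.0593361.
r = ln(1.0593361)/(221/365) = 0.095201 → 9.52%.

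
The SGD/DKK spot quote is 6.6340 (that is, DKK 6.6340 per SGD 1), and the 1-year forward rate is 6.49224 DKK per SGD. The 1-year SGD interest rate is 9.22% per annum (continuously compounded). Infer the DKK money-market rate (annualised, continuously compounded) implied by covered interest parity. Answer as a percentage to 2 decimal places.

T = 1 year.
F/S = 6.49224/6.634 = 0.9786313 = (growth of DKK) / (growth of SGD).
The SGD side grows by e^(0.0922×1) = 1.0965841.
That pins the DKK growth at 1.0731515.
Take logs: ln 1.0731515 / 1 = 0.070600, so 7.06%.

7.06%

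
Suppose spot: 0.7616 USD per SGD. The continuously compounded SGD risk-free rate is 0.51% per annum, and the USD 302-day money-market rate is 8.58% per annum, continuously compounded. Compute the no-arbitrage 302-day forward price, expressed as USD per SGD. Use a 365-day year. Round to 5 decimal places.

T = 302/365 years.
USD accumulates by e^(0.0858×302/365) = 1.0735712.
Growth of 1 SGD over T: e^(0.0051×302/365) = 1.0042286.
So F = 0.7616 × 1.0735712 / 1.0042286 = 0.8141889 (USD/SGD).

0.81419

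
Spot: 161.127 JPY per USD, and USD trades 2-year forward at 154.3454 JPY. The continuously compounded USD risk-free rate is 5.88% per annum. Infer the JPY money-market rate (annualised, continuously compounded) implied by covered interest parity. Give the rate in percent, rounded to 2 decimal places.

3.73%

T = 2 years.
CIP gives F = S · g_JPY/g_USD, so g_JPY/g_USD = 154.3454/161.127 = 0.9579115.
The USD side grows by e^(0.0588×2) = 1.1247941.
That pins the JPY growth at 1.0774532.
r = ln(1.0774532)/2 = 0.037300 → 3.73%.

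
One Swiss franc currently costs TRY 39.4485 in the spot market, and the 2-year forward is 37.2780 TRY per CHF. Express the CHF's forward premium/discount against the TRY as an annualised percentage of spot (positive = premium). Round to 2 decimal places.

-2.75%

T = 2 years.
Period premium: (37.2780 − 39.4485)/39.4485 = -0.0550211.
Annualise by dividing by T: -0.0550211 / 2 = -0.027511 → -2.75%.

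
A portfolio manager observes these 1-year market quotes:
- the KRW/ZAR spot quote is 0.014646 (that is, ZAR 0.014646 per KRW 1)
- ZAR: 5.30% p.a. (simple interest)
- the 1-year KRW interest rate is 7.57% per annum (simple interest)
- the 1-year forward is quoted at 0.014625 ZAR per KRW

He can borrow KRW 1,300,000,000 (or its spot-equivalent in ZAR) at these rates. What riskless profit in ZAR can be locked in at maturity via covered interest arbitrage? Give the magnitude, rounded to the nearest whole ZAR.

T = 1 year.
Invest the KRW and cover forward: 1,300,000,000 × 1.075700 × 0.014625 = ZAR 20,451,746.25.
Convert at spot and invest in ZAR: 1,300,000,000 × 0.014646 × 1.053000 = ZAR 20,048,909.40.
The quoted forward overvalues KRW, so borrow ZAR, buy KRW at spot, deposit the KRW at 7.57%, and sell the proceeds forward at 0.014625.
Arbitrage profit = |20,451,746.25 − 20,048,909.40| = ZAR 402,837.

ZAR 402,837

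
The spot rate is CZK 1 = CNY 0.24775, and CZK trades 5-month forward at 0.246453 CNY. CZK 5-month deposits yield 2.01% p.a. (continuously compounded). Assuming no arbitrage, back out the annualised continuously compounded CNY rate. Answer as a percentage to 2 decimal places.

0.75%

T = 5/12 years.
F/S = 0.246453/0.24775 = 0.9947649 = (growth of CNY) / (growth of CZK).
CZK growth factor: e^(0.0201×5/12) = 1.0084102.
So the CNY growth factor = 1.0031311.
r = ln(1.0031311)/(5/12) = 0.007503 → 0.75%.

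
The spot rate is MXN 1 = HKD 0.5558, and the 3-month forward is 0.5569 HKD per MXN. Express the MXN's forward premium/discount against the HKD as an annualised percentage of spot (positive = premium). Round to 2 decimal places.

+0.79%

T = 3/12 years.
Period premium: (0.5569 − 0.5558)/0.5558 = 0.0019791.
Per annum: 0.0019791 / (3/12) = 0.007916 = 0.79%.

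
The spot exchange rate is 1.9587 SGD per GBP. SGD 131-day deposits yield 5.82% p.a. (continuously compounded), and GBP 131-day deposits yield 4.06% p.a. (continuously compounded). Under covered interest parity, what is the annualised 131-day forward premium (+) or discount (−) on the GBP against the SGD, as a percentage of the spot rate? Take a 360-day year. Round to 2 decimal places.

T = 131/360 years.
No-arbitrage forward: 1.9587 × 1.0214042 / 1.0148836 = 1.9712846 SGD/GBP.
Annualised premium = (F − S)/S × (1/T) = (1.9712846 − 1.9587)/1.9587 ÷ (131/360) = 1.77%.

+1.77%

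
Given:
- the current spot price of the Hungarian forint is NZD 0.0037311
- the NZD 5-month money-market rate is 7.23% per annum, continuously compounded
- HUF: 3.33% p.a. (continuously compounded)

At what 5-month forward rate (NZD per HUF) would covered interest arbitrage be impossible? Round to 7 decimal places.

T = 5/12 years.
Growth of 1 NZD over T: e^(0.0723×5/12) = 1.0305833.
Growth of 1 HUF over T: e^(0.0333×5/12) = 1.0139717.
Forward (NZD per HUF) = 0.0037311 × 1.0305833 / 1.0139717 = 0.003792226.

0.0037922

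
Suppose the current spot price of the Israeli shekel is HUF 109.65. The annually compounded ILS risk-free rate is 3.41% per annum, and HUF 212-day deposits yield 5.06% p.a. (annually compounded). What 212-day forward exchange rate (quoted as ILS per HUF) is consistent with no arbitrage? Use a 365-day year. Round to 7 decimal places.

0.0090365

T = 212/365 years.
Growth of 1 HUF over T: (1 + 0.0506)^(212/365) = 1.0290851.
ILS accumulates by (1 + 0.0341)^(212/365) = 1.0196667.
Forward (HUF per ILS) = 109.65 × 1.0290851 / 1.0196667 = 110.6628.
Quoted the other way: 1/110.6628 = 0.0090365 ILS per HUF.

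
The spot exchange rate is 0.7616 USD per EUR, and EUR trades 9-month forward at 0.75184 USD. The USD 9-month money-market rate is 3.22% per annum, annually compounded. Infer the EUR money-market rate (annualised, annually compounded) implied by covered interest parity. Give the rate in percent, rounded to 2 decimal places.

T = 9/12 years.
F/S = 0.75184/0.7616 = 0.9871849 = (growth of USD) / (growth of EUR).
The USD side grows by (1 + 0.0322)^(9/12) = 1.0240541.
So the EUR growth factor = 1.0373478.
Annualise: 1.0373478^(12/9) − 1 = 0.050105 = 5.01%.

5.01%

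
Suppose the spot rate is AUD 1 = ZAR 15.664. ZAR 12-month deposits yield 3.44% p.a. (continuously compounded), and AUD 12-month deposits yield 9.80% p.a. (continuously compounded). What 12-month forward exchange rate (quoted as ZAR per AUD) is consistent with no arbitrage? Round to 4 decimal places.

14.6988

T = 1 year.
ZAR growth factor: e^(0.0344×1) = 1.03499852.
AUD growth factor: e^(0.0980×1) = 1.10296279.
CIP: F = S · (grow ZAR)/(grow AUD) = 15.664 × 1.03499852/1.10296279 = 14.698789 ZAR per AUD.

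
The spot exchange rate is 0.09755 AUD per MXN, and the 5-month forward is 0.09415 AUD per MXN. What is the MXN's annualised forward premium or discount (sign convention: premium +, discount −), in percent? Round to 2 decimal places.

T = 5/12 years.
(F − S)/S = (0.09415 − 0.09755)/0.09755 = -0.0348539.
×(1/T) gives -8.36% p.a.

-8.36%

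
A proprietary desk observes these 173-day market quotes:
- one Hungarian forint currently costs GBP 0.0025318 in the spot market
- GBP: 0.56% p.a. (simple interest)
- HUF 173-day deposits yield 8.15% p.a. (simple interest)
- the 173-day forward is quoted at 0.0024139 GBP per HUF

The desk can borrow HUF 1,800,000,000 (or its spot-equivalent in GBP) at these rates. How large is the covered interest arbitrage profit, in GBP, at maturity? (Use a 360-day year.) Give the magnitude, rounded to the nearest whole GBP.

GBP 54,310

T = 173/360 years.
Keep in HUF, deliver into the forward: 1,800,000,000·1.039165278·0.0024139 = GBP 4,515,193.92.
Swap to GBP now, deposit: 1,800,000,000·0.0025318·1.002691111 = GBP 4,569,504.04.
The quoted forward undervalues HUF, so borrow HUF, convert to GBP at spot, deposit the GBP at 0.56%, and buy HUF forward at 0.0024139 to cover the loan.
The gap between the two covered legs is GBP 54,310.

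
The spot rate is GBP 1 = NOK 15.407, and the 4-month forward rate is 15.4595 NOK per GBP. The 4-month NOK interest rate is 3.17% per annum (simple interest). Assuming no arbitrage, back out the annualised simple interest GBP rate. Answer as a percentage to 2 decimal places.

T = 4/12 years.
By CIP, F/S equals the NOK-to-GBP growth ratio: 15.4595/15.407 = 1.0034075.
The NOK side grows by 1 + 0.0317×4/12 = 1.0105667.
That pins the GBP growth at 1.0071349.
r = (1.0071349 − 1)/(4/12) = 0.021405 → 2.14%.

2.14%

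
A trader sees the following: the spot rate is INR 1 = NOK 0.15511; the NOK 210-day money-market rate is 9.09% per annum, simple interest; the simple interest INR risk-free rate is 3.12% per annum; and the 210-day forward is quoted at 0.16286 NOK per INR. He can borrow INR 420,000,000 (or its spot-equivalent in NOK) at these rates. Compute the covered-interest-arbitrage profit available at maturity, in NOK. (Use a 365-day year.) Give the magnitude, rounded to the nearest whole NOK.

NOK 1,075,791

T = 210/365 years.
Invest the INR and cover forward: 420,000,000 × 1.0179506849 × 0.16286 = NOK 69,629,048.39.
Convert at spot and invest in NOK: 420,000,000 × 0.15511 × 1.0522986301 = NOK 68,553,257.02.
The quoted forward overvalues INR, so borrow NOK, buy INR at spot, deposit the INR at 3.12%, and sell the proceeds forward at 0.16286.
Profit = 69,629,048.39 − 68,553,257.02 = NOK 1,075,791.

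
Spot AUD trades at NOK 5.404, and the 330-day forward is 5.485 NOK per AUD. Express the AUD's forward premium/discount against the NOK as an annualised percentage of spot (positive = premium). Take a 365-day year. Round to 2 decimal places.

T = 330/365 years.
(F − S)/S = (5.485 − 5.404)/5.404 = 0.0149889.
Per annum: 0.0149889 / (330/365) = 0.016579 = 1.66%.

+1.66%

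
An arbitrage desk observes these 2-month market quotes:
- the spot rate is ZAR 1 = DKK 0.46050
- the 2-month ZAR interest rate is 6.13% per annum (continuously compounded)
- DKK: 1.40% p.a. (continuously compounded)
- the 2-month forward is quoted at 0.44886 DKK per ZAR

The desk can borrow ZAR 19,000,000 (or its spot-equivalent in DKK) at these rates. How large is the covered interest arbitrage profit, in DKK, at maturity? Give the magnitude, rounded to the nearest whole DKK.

T = 2/12 years.
Route A — deposit ZAR, sell forward: 19,000,000 × 1.010269035 × 0.44886 = DKK 8,615,917.82.
Route B — convert at spot, deposit DKK: 19,000,000 × 0.46050 × 1.002336058 = DKK 8,769,939.34.
The quoted forward undervalues ZAR, so borrow ZAR, convert to DKK at spot, deposit the DKK at 1.40%, and buy ZAR forward at 0.44886 to cover the loan.
Profit = 8,769,939.34 − 8,615,917.82 = DKK 154,022.

DKK 154,022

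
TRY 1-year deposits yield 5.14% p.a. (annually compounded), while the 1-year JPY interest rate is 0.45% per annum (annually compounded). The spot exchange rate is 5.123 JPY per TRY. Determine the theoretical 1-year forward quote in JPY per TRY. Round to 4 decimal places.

T = 1 year.
Growth of 1 JPY over T: (1 + 0.0045)^1 = 1.004500.
TRY accumulates by (1 + 0.0514)^1 = 1.051400.
So F = 5.123 × 1.004500 / 1.051400 = 4.894477 (JPY/TRY).

4.8945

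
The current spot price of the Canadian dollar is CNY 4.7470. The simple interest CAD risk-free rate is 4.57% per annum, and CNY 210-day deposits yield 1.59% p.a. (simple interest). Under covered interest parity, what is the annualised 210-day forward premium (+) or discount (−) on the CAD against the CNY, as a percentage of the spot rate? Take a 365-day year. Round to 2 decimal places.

T = 210/365 years.
CIP forward (CNY per CAD) = 4.747 × 1.0091479/1.0262932 = 4.6676964.
(F − S)/S ÷ T = (4.6676964 − 4.747)/4.747/(210/365) = -0.029037 → -2.90%.

-2.90%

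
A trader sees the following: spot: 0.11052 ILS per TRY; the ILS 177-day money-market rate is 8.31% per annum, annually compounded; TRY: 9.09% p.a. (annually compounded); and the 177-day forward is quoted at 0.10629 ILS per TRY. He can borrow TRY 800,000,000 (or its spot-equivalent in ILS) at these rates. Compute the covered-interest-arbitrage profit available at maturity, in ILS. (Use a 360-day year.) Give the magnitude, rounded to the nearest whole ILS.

ILS 3,206,899

T = 177/360 years.
Route A — deposit TRY, sell forward: 800,000,000 × 1.0437045971 × 0.10629 = ILS 88,748,289.30.
Route B — convert at spot, deposit ILS: 800,000,000 × 0.11052 × 1.040028818 = ILS 91,955,187.97.
The quoted forward undervalues TRY, so borrow TRY, convert to ILS at spot, deposit the ILS at 8.31%, and buy TRY forward at 0.10629 to cover the loan.
Profit = 91,955,187.97 − 88,748,289.30 = ILS 3,206,899.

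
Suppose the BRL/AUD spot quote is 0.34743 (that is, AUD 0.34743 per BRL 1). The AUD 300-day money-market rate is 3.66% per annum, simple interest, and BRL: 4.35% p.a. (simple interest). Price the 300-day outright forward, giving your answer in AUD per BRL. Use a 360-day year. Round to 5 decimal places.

T = 300/360 years.
Growth of 1 AUD over T: 1 + 0.0366×300/360 = 1.030500.
Growth of 1 BRL over T: 1 + 0.0435×300/360 = 1.036250.
CIP: F = S · (grow AUD)/(grow BRL) = 0.34743 × 1.030500/1.036250 = 0.3455022 AUD per BRL.

0.34550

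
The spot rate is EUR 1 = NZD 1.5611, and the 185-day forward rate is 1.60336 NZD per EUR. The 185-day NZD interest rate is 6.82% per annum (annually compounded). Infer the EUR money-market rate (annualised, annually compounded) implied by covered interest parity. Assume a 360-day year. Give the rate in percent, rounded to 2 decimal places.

1.41%

T = 185/360 years.
By CIP, F/S equals the NZD-to-EUR growth ratio: 1.60336/1.5611 = 1.0270707.
NZD growth factor: (1 + 0.0682)^(185/360) = 1.0344851.
Hence g_EUR = 1.007219.
Annualise: 1.007219^(360/185) − 1 = 0.014096 = 1.41%.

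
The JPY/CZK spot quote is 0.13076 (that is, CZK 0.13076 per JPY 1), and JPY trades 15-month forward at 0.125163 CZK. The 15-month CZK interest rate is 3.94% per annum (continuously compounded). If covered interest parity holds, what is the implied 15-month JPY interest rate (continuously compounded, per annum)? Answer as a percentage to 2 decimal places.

T = 15/12 years.
F/S = 0.125163/0.13076 = 0.9571964 = (growth of CZK) / (growth of JPY).
The CZK side grows by e^(0.0394×15/12) = 1.0504829.
That pins the JPY growth at 1.0974581.
Take logs: ln 1.0974581 / (15/12) = 0.074397, so 7.44%.

7.44%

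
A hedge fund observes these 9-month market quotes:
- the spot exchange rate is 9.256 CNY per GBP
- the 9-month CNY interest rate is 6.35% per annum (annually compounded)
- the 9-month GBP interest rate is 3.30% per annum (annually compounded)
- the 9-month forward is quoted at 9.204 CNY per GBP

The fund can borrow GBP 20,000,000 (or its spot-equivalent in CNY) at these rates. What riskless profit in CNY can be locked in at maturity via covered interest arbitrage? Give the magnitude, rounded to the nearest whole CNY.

T = 9/12 years.
Keep in GBP, deliver into the forward: 20,000,000·1.02464928453·9.204 = CNY 188,617,440.30.
Swap to CNY now, deposit: 20,000,000·9.256·1.04725663529 = CNY 193,868,148.32.
The quoted forward undervalues GBP, so borrow GBP, convert to CNY at spot, deposit the CNY at 6.35%, and buy GBP forward at 9.204 to cover the loan.
Profit = 193,868,148.32 − 188,617,440.30 = CNY 5,250,708.

CNY 5,250,708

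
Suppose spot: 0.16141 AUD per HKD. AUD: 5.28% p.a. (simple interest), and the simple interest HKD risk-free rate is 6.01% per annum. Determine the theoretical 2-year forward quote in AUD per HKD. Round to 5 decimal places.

T = 2 years.
AUD growth factor: 1 + 0.0528×2 = 1.105600.
Growth of 1 HKD over T: 1 + 0.0601×2 = 1.120200.
CIP: F = S · (grow AUD)/(grow HKD) = 0.16141 × 1.105600/1.120200 = 0.1593063 AUD per HKD.

0.15931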